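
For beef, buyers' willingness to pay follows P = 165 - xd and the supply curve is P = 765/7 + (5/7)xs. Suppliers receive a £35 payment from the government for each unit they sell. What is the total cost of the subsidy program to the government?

Government cost = 22225/12

Pre-subsidy: 165 - x = 765/7 + (5/7)x gives x* = 32.5 and P* = 132.5.
With the subsidy, sellers receive Ps = Pb + 35 for each unit, where Pb is the price buyers pay.
On the curves, Pb = 165 - x and Ps = 765/7 + (5/7)x; the wedge Ps − Pb = 35 gives 765/7 + (5/7)x − (165 - x) = 35, so x' = 635/12.
Then Pb = 165 − 1·(635/12) = 1345/12 and Ps = 765/7 + (5/7)·(635/12) = 1765/12.
Government outlay = subsidy × quantity = 35 × 635/12 = 22225/12.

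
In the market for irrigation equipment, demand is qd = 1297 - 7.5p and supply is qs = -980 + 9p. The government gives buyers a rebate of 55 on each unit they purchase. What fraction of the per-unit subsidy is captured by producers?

Producer share = 5/11

Pre-subsidy: 1297 - 7.5p = -980 + 9p gives p* = 138, q* = 262.
With the rebate, buyers effectively pay pb = ps − 55, where ps is the price sellers receive.
Demand in terms of ps becomes qd = 1297 − 7.5(ps − 55) = 1709.5 - 7.5ps. Setting this equal to supply: 1709.5 - 7.5ps = -980 + 9ps, so ps = 163.
Buyers pay pb = 163 − 55 = 108; q' = -980 + 9·163 = 487.
Buyers' price falls by p* − pb = 138 − 108 = 30; sellers' price rises by ps − p* = 163 − 138 = 25.
So producers capture 25/55 = 5/11 of each unit of subsidy.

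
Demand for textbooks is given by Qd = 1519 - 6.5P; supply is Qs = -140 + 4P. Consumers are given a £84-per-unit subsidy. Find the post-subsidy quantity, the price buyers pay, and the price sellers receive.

Q' = 700; buyers pay £126; sellers receive £210

Pre-subsidy: 1519 - 6.5P = -140 + 4P gives P* = 158, Q* = 492.
With the rebate, buyers effectively pay Pb = Ps − 84, where Ps is the price sellers receive.
Demand in terms of Ps becomes Qd = 1519 − 6.5(Ps − 84) = 2065 - 6.5Ps. Setting this equal to supply: 2065 - 6.5Ps = -140 + 4Ps, so Ps = 210.
Buyers pay Pb = 210 − 84 = 126; Q' = -140 + 4·210 = 700.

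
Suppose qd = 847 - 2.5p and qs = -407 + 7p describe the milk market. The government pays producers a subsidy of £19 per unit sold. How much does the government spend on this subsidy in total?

Pre-subsidy: 847 - 2.5p = -407 + 7p gives p* = 132, q* = 517.
With the subsidy, sellers receive ps = pb + 19 for each unit, where pb is the price buyers pay.
Supply in terms of pb becomes qs = -407 + 7(pb + 19) = -274 + 7pb. Setting this equal to demand: 847 - 2.5pb = -274 + 7pb, so pb = 118.
Sellers receive ps = 118 + 19 = 137; q' = 847 − 2.5·118 = 552.
Government outlay = subsidy × quantity = 19 × 552 = 10488.

Government cost = £10488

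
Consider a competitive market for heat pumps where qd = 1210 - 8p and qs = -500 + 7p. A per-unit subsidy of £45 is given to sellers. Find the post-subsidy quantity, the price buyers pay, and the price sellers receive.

q' = 466; buyers pay £93; sellers receive £138

Pre-subsidy: 1210 - 8p = -500 + 7p gives p* = 114, q* = 298.
With the subsidy, sellers receive ps = pb + 45 for each unit, where pb is the price buyers pay.
Supply in terms of pb becomes qs = -500 + 7(pb + 45) = -185 + 7pb. Setting this equal to demand: 1210 - 8pb = -185 + 7pb, so pb = 93.
Sellers receive ps = 93 + 45 = 138; q' = 1210 − 8·93 = 466.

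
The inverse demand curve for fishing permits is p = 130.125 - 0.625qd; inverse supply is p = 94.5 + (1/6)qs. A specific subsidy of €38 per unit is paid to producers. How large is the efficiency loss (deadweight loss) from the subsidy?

Deadweight loss = €912

Pre-subsidy: 130.125 - 0.625q = 94.5 + (1/6)q gives q* = 45 and p* = 102.
With the subsidy, sellers receive ps = pb + 38 for each unit, where pb is the price buyers pay.
On the curves, pb = 130.125 - 0.625q and ps = 94.5 + (1/6)q; the wedge ps − pb = 38 gives 94.5 + (1/6)q − (130.125 - 0.625q) = 38, so q' = 93.
Then pb = 130.125 − 0.625·93 = 72 and ps = 94.5 + (1/6)·93 = 110.
The subsidy expands output by 93 − 45 = 48 past the efficient level; on those units the gap between marginal cost and willingness to pay runs from 0 up to 38.
DWL = ½ × 38 × 48 = 912.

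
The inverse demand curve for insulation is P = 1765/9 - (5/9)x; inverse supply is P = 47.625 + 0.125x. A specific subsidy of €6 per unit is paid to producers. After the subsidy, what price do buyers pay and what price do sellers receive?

Buyers pay €70; sellers receive €76

Pre-subsidy: 1765/9 - (5/9)x = 47.625 + 0.125x gives x* = 10691/49 and P* = 3670/49.
With the subsidy, sellers receive Ps = Pb + 6 for each unit, where Pb is the price buyers pay.
On the curves, Pb = 1765/9 - (5/9)x and Ps = 47.625 + 0.125x; the wedge Ps − Pb = 6 gives 47.625 + 0.125x − (1765/9 - (5/9)x) = 6, so x' = 227.
Then Pb = 1765/9 − (5/9)·227 = 70 and Ps = 47.625 + 0.125·227 = 76.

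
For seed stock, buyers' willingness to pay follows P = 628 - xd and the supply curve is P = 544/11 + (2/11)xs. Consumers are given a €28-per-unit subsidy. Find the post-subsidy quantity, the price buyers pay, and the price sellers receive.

x' = 6672/13; buyers pay 1492/13; sellers receive 1856/13

Pre-subsidy: 628 - x = 544/11 + (2/11)x gives x* = 6364/13 and P* = 1800/13.
With the rebate, buyers effectively pay Pb = Ps − 28, where Ps is the price sellers receive.
On the curves, Pb = 628 - x and Ps = 544/11 + (2/11)x; the wedge Ps − Pb = 28 gives 544/11 + (2/11)x − (628 - x) = 28, so x' = 6672/13.
Then Pb = 628 − 1·(6672/13) = 1492/13 and Ps = 544/11 + (2/11)·(6672/13) = 1856/13.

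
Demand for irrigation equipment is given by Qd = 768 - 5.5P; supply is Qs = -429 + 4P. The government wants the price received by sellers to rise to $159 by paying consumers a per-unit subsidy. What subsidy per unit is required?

Required subsidy s = $57 per unit

At a seller price of 159, quantity supplied is -429 + 4·159 = 207.
Buyers absorb 207 only when they pay Pb with 768 − 5.5·Pb = 207, i.e. Pb = 102.
s = Ps − Pb = 159 − 102 = 57.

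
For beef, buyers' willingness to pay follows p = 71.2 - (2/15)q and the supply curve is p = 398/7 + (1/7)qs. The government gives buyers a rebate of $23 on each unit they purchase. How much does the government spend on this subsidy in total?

Government cost = 90183/29

Pre-subsidy: 71.2 - (2/15)q = 398/7 + (1/7)q gives q* = 1506/29 and p* = 1864/29.
With the rebate, buyers effectively pay pb = ps − 23, where ps is the price sellers receive.
On the curves, pb = 71.2 - (2/15)q and ps = 398/7 + (1/7)q; the wedge ps − pb = 23 gives 398/7 + (1/7)q − (71.2 - (2/15)q) = 23, so q' = 3921/29.
Then pb = 71.2 − (2/15)·(3921/29) = 1542/29 and ps = 398/7 + (1/7)·(3921/29) = 2209/29.
Government outlay = subsidy × quantity = 23 × 3921/29 = 90183/29.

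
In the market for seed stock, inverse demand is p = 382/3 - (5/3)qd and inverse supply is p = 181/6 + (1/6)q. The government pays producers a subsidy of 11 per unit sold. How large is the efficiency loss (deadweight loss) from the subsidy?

Pre-subsidy: 382/3 - (5/3)q = 181/6 + (1/6)q gives q* = 53 and p* = 39.
With the subsidy, sellers receive ps = pb + 11 for each unit, where pb is the price buyers pay.
On the curves, pb = 382/3 - (5/3)q and ps = 181/6 + (1/6)q; the wedge ps − pb = 11 gives 181/6 + (1/6)q − (382/3 - (5/3)q) = 11, so q' = 59.
Then pb = 382/3 − (5/3)·59 = 29 and ps = 181/6 + (1/6)·59 = 40.
The subsidy expands output by 59 − 53 = 6 past the efficient level; on those units the gap between marginal cost and willingness to pay runs from 0 up to 11.
DWL = ½ × 11 × 6 = 33.

Deadweight loss = 33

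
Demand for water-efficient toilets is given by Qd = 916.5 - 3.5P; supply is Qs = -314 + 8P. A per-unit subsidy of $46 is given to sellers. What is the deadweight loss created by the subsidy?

Deadweight loss = $2576

Pre-subsidy: 916.5 - 3.5P = -314 + 8P gives P* = 107, Q* = 542.
With the subsidy, sellers receive Ps = Pb + 46 for each unit, where Pb is the price buyers pay.
Supply in terms of Pb becomes Qs = -314 + 8(Pb + 46) = 54 + 8Pb. Setting this equal to demand: 916.5 - 3.5Pb = 54 + 8Pb, so Pb = 75.
Sellers receive Ps = 75 + 46 = 121; Q' = 916.5 − 3.5·75 = 654.
The subsidy expands output by 654 − 542 = 112 past the efficient level; on those units the gap between marginal cost and willingness to pay runs from 0 up to 46.
DWL = ½ × 46 × 112 = 2576.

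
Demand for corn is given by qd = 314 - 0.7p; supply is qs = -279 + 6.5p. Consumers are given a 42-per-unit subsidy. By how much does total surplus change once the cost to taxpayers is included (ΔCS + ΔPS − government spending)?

Net change in total surplus = -557.375

Pre-subsidy: 314 - 0.7p = -279 + 6.5p gives p* = 2965/36, q* = 18457/72.
With the rebate, buyers effectively pay pb = ps − 42, where ps is the price sellers receive.
Demand in terms of ps becomes qd = 314 − 0.7(ps − 42) = 343.4 - 0.7ps. Setting this equal to supply: 343.4 - 0.7ps = -279 + 6.5ps, so ps = 778/9.
Buyers pay pb = 778/9 − 42 = 400/9; q' = -279 + 6.5·(778/9) = 2546/9.
ΔCS = ½(18457/72 + 2546/9)(2965/36 − 400/9) = 17665375/1728; ΔPS = ½(18457/72 + 2546/9)(778/9 − 2965/36) = 1902425/1728.
Government spending = 42 × 2546/9 = 35644/3.
Net change = 17665375/1728 + 1902425/1728 − 35644/3 = -557.375. The loss equals the DWL triangle ½·42·637/24.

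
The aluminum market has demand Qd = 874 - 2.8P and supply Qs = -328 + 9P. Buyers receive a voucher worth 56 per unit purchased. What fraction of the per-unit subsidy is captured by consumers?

Consumer share = 45/59

Pre-subsidy: 874 - 2.8P = -328 + 9P gives P* = 6010/59, Q* = 34738/59.
With the rebate, buyers effectively pay Pb = Ps − 56, where Ps is the price sellers receive.
Demand in terms of Ps becomes Qd = 874 − 2.8(Ps − 56) = 1030.8 - 2.8Ps. Setting this equal to supply: 1030.8 - 2.8Ps = -328 + 9Ps, so Ps = 6794/59.
Buyers pay Pb = 6794/59 − 56 = 3490/59; Q' = -328 + 9·(6794/59) = 41794/59.
Buyers' price falls by P* − Pb = 6010/59 − 3490/59 = 2520/59; sellers' price rises by Ps − P* = 6794/59 − 6010/59 = 784/59.
So consumers capture (2520/59)/56 = 45/59 of each unit of subsidy.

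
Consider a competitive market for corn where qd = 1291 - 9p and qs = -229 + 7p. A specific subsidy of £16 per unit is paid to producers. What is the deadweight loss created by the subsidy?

Deadweight loss = £504

Pre-subsidy: 1291 - 9p = -229 + 7p gives p* = 95, q* = 436.
With the subsidy, sellers receive ps = pb + 16 for each unit, where pb is the price buyers pay.
Supply in terms of pb becomes qs = -229 + 7(pb + 16) = -117 + 7pb. Setting this equal to demand: 1291 - 9pb = -117 + 7pb, so pb = 88.
Sellers receive ps = 88 + 16 = 104; q' = 1291 − 9·88 = 499.
The subsidy expands output by 499 − 436 = 63 past the efficient level; on those units the gap between marginal cost and willingness to pay runs from 0 up to 16.
DWL = ½ × 16 × 63 = 504.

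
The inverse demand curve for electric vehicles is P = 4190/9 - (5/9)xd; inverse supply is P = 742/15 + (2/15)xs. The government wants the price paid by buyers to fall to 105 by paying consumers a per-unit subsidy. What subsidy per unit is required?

Required subsidy s = 31 per unit

At a buyer price of 105, quantity demanded is 838 − 1.8·105 = 649.
Sellers supply 649 only when they receive Ps = 742/15 + (2/15)·649 = 136.
s = Ps − Pb = 136 − 105 = 31.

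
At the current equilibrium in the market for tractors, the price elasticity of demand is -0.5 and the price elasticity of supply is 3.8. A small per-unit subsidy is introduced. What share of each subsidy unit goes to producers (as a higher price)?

Producer share = 5/43

For a small subsidy around the equilibrium, the benefit split depends on the relative slopes, which at a point are proportional to the elasticities.
Buyer share = εs/(εs + |εd|) = 3.8/(3.8 + 0.5) = 38/43; seller share = |εd|/(εs + |εd|) = 5/43.
So producers capture 5/43 of the subsidy.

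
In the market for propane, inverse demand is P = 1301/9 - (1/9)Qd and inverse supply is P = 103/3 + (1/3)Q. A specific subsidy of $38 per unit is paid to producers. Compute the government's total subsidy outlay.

Government cost = $12673

Pre-subsidy: 1301/9 - (1/9)Q = 103/3 + (1/3)Q gives Q* = 248 and P* = 117.
With the subsidy, sellers receive Ps = Pb + 38 for each unit, where Pb is the price buyers pay.
On the curves, Pb = 1301/9 - (1/9)Q and Ps = 103/3 + (1/3)Q; the wedge Ps − Pb = 38 gives 103/3 + (1/3)Q − (1301/9 - (1/9)Q) = 38, so Q' = 333.5.
Then Pb = 1301/9 − (1/9)·333.5 = 107.5 and Ps = 103/3 + (1/3)·333.5 = 145.5.
Government outlay = subsidy × quantity = 38 × 333.5 = 12673.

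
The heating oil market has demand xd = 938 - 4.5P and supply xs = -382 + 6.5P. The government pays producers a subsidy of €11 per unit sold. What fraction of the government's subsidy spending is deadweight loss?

Pre-subsidy: 938 - 4.5P = -382 + 6.5P gives P* = 120, x* = 398.
With the subsidy, sellers receive Ps = Pb + 11 for each unit, where Pb is the price buyers pay.
Supply in terms of Pb becomes xs = -382 + 6.5(Pb + 11) = -310.5 + 6.5Pb. Setting this equal to demand: 938 - 4.5Pb = -310.5 + 6.5Pb, so Pb = 113.5.
Sellers receive Ps = 113.5 + 11 = 124.5; x' = 938 − 4.5·113.5 = 427.25.
ΔCS = ½(398 + 427.25)(120 − 113.5) = 2682.0625; ΔPS = ½(398 + 427.25)(124.5 − 120) = 1856.8125.
Government spending = 11 × 427.25 = 4699.75.
DWL = ½ × 11 × (427.25 − 398) = 160.875; fraction = 160.875 / 4699.75 = 117/3418.

DWL / government spending = 117/3418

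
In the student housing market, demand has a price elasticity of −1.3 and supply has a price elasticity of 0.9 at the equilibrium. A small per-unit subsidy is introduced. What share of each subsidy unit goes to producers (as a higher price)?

For a small subsidy around the equilibrium, the benefit split depends on the relative slopes, which at a point are proportional to the elasticities.
Buyer share = εs/(εs + |εd|) = 0.9/(0.9 + 1.3) = 9/22; seller share = |εd|/(εs + |εd|) = 13/22.
So producers capture 13/22 of the subsidy.

Producer share = 13/22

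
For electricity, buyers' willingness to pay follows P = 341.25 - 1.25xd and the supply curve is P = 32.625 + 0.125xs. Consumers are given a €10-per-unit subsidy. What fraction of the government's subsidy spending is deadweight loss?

Pre-subsidy: 341.25 - 1.25x = 32.625 + 0.125x gives x* = 2469/11 and P* = 1335/22.
With the rebate, buyers effectively pay Pb = Ps − 10, where Ps is the price sellers receive.
On the curves, Pb = 341.25 - 1.25x and Ps = 32.625 + 0.125x; the wedge Ps − Pb = 10 gives 32.625 + 0.125x − (341.25 - 1.25x) = 10, so x' = 2549/11.
Then Pb = 341.25 − 1.25·(2549/11) = 1135/22 and Ps = 32.625 + 0.125·(2549/11) = 1355/22.
ΔCS = ½(2469/11 + 2549/11)(1335/22 − 1135/22) = 250900/121; ΔPS = ½(2469/11 + 2549/11)(1355/22 − 1335/22) = 25090/121.
Government spending = 10 × 2549/11 = 25490/11.
DWL = ½ × 10 × (2549/11 − 2469/11) = 400/11; fraction = (400/11) / (25490/11) = 40/2549.

DWL / government spending = 40/2549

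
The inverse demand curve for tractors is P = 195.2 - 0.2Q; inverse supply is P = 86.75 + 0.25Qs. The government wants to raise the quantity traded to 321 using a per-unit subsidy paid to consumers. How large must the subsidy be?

At Q = 321, from the demand curve buyers pay Pb = 195.2 − 0.2·321 = 131; from the supply curve sellers need Ps = 86.75 + 0.25·321 = 167.
The subsidy must fill the gap: s = Ps − Pb = 167 − 131 = 36.

Required subsidy s = 36 per unit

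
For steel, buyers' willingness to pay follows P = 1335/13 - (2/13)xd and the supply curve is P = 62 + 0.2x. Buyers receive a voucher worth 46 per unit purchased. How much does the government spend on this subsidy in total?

Government cost = 11270

Pre-subsidy: 1335/13 - (2/13)x = 62 + 0.2x gives x* = 115 and P* = 85.
With the rebate, buyers effectively pay Pb = Ps − 46, where Ps is the price sellers receive.
On the curves, Pb = 1335/13 - (2/13)x and Ps = 62 + 0.2x; the wedge Ps − Pb = 46 gives 62 + 0.2x − (1335/13 - (2/13)x) = 46, so x' = 245.
Then Pb = 1335/13 − (2/13)·245 = 65 and Ps = 62 + 0.2·245 = 111.
Government outlay = subsidy × quantity = 46 × 245 = 11270.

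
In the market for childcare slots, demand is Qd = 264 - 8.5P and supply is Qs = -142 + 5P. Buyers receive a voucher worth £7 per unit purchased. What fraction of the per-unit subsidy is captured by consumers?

Pre-subsidy: 264 - 8.5P = -142 + 5P gives P* = 812/27, Q* = 226/27.
With the rebate, buyers effectively pay Pb = Ps − 7, where Ps is the price sellers receive.
Demand in terms of Ps becomes Qd = 264 − 8.5(Ps − 7) = 323.5 - 8.5Ps. Setting this equal to supply: 323.5 - 8.5Ps = -142 + 5Ps, so Ps = 931/27.
Buyers pay Pb = 931/27 − 7 = 742/27; Q' = -142 + 5·(931/27) = 821/27.
Buyers' price falls by P* − Pb = 812/27 − 742/27 = 70/27; sellers' price rises by Ps − P* = 931/27 − 812/27 = 119/27.
So consumers capture (70/27)/7 = 10/27 of each unit of subsidy.

Consumer share = 10/27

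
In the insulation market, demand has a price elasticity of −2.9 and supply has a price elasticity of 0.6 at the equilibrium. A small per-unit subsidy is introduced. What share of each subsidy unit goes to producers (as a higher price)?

For a small subsidy around the equilibrium, the benefit split depends on the relative slopes, which at a point are proportional to the elasticities.
Buyer share = εs/(εs + |εd|) = 0.6/(0.6 + 2.9) = 6/35; seller share = |εd|/(εs + |εd|) = 29/35.
So producers capture 29/35 of the subsidy.

Producer share = 29/35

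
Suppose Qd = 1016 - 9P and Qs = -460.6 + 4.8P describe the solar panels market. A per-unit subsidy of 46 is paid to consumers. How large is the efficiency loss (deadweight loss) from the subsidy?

Pre-subsidy: 1016 - 9P = -460.6 + 4.8P gives P* = 107, Q* = 53.
With the rebate, buyers effectively pay Pb = Ps − 46, where Ps is the price sellers receive.
Demand in terms of Ps becomes Qd = 1016 − 9(Ps − 46) = 1430 - 9Ps. Setting this equal to supply: 1430 - 9Ps = -460.6 + 4.8Ps, so Ps = 137.
Buyers pay Pb = 137 − 46 = 91; Q' = -460.6 + 4.8·137 = 197.
The subsidy expands output by 197 − 53 = 144 past the efficient level; on those units the gap between marginal cost and willingness to pay runs from 0 up to 46.
DWL = ½ × 46 × 144 = 3312.

Deadweight loss = 3312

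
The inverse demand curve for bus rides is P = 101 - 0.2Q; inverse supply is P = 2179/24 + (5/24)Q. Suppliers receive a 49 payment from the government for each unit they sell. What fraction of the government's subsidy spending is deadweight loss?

Pre-subsidy: 101 - 0.2Q = 2179/24 + (5/24)Q gives Q* = 25 and P* = 96.
With the subsidy, sellers receive Ps = Pb + 49 for each unit, where Pb is the price buyers pay.
On the curves, Pb = 101 - 0.2Q and Ps = 2179/24 + (5/24)Q; the wedge Ps − Pb = 49 gives 2179/24 + (5/24)Q − (101 - 0.2Q) = 49, so Q' = 145.
Then Pb = 101 − 0.2·145 = 72 and Ps = 2179/24 + (5/24)·145 = 121.
ΔCS = ½(25 + 145)(96 − 72) = 2040; ΔPS = ½(25 + 145)(121 − 96) = 2125.
Government spending = 49 × 145 = 7105.
DWL = ½ × 49 × (145 − 25) = 2940; fraction = 2940 / 7105 = 12/29.

DWL / government spending = 12/29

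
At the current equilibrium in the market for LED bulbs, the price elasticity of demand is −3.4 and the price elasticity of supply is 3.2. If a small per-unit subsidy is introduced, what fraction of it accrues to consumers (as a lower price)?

For a small subsidy around the equilibrium, the benefit split depends on the relative slopes, which at a point are proportional to the elasticities.
Buyer share = εs/(εs + |εd|) = 3.2/(3.2 + 3.4) = 16/33; seller share = |εd|/(εs + |εd|) = 17/33.

Consumer share = 16/33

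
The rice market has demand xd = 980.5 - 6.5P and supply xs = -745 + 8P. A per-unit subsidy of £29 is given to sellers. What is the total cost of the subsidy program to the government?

Pre-subsidy: 980.5 - 6.5P = -745 + 8P gives P* = 119, x* = 207.
With the subsidy, sellers receive Ps = Pb + 29 for each unit, where Pb is the price buyers pay.
Supply in terms of Pb becomes xs = -745 + 8(Pb + 29) = -513 + 8Pb. Setting this equal to demand: 980.5 - 6.5Pb = -513 + 8Pb, so Pb = 103.
Sellers receive Ps = 103 + 29 = 132; x' = 980.5 − 6.5·103 = 311.
Government outlay = subsidy × quantity = 29 × 311 = 9019.

Government cost = £9019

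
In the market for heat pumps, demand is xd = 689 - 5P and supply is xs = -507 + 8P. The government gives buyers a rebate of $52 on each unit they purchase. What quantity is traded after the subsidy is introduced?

Pre-subsidy: 689 - 5P = -507 + 8P gives P* = 92, x* = 229.
With the rebate, buyers effectively pay Pb = Ps − 52, where Ps is the price sellers receive.
Demand in terms of Ps becomes xd = 689 − 5(Ps − 52) = 949 - 5Ps. Setting this equal to supply: 949 - 5Ps = -507 + 8Ps, so Ps = 112.
Buyers pay Pb = 112 − 52 = 60; x' = -507 + 8·112 = 389.

x' = 389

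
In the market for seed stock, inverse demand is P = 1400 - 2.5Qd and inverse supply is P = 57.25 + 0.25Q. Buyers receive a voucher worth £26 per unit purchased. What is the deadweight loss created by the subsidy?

Pre-subsidy: 1400 - 2.5Q = 57.25 + 0.25Q gives Q* = 5371/11 and P* = 3945/22.
With the rebate, buyers effectively pay Pb = Ps − 26, where Ps is the price sellers receive.
On the curves, Pb = 1400 - 2.5Q and Ps = 57.25 + 0.25Q; the wedge Ps − Pb = 26 gives 57.25 + 0.25Q − (1400 - 2.5Q) = 26, so Q' = 5475/11.
Then Pb = 1400 − 2.5·(5475/11) = 3425/22 and Ps = 57.25 + 0.25·(5475/11) = 3997/22.
The subsidy expands output by 5475/11 − 5371/11 = 104/11 past the efficient level; on those units the gap between marginal cost and willingness to pay runs from 0 up to 26.
DWL = ½ × 26 × 104/11 = 1352/11.

Deadweight loss = 1352/11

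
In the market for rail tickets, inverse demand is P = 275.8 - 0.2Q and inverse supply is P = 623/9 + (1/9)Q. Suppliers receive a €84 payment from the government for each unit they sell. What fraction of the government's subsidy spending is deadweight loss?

DWL / government spending = 135/934

Pre-subsidy: 275.8 - 0.2Q = 623/9 + (1/9)Q gives Q* = 664 and P* = 143.
With the subsidy, sellers receive Ps = Pb + 84 for each unit, where Pb is the price buyers pay.
On the curves, Pb = 275.8 - 0.2Q and Ps = 623/9 + (1/9)Q; the wedge Ps − Pb = 84 gives 623/9 + (1/9)Q − (275.8 - 0.2Q) = 84, so Q' = 934.
Then Pb = 275.8 − 0.2·934 = 89 and Ps = 623/9 + (1/9)·934 = 173.
ΔCS = ½(664 + 934)(143 − 89) = 43146; ΔPS = ½(664 + 934)(173 − 143) = 23970.
Government spending = 84 × 934 = 78456.
DWL = ½ × 84 × (934 − 664) = 11340; fraction = 11340 / 78456 = 135/934.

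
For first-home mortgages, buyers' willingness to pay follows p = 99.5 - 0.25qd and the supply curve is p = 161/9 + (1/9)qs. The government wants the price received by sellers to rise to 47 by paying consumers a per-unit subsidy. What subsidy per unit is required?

Required subsidy s = 13 per unit

At a seller price of 47, quantity supplied is -161 + 9·47 = 262.
Buyers absorb 262 only when they pay pb = 99.5 − 0.25·262 = 34.
s = ps − pb = 47 − 34 = 13.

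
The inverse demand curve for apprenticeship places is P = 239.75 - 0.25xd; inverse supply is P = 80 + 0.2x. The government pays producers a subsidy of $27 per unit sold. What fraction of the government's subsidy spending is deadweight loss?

DWL / government spending = 6/83

Pre-subsidy: 239.75 - 0.25x = 80 + 0.2x gives x* = 355 and P* = 151.
With the subsidy, sellers receive Ps = Pb + 27 for each unit, where Pb is the price buyers pay.
On the curves, Pb = 239.75 - 0.25x and Ps = 80 + 0.2x; the wedge Ps − Pb = 27 gives 80 + 0.2x − (239.75 - 0.25x) = 27, so x' = 415.
Then Pb = 239.75 − 0.25·415 = 136 and Ps = 80 + 0.2·415 = 163.
ΔCS = ½(355 + 415)(151 − 136) = 5775; ΔPS = ½(355 + 415)(163 − 151) = 4620.
Government spending = 27 × 415 = 11205.
DWL = ½ × 27 × (415 − 355) = 810; fraction = 810 / 11205 = 6/83.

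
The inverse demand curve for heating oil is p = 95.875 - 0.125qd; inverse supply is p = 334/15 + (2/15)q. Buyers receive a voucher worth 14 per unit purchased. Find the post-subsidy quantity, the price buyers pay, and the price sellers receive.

q' = 10513/31; buyers pay 1658/31; sellers receive 2092/31

Pre-subsidy: 95.875 - 0.125q = 334/15 + (2/15)q gives q* = 8833/31 and p* = 1868/31.
With the rebate, buyers effectively pay pb = ps − 14, where ps is the price sellers receive.
On the curves, pb = 95.875 - 0.125q and ps = 334/15 + (2/15)q; the wedge ps − pb = 14 gives 334/15 + (2/15)q − (95.875 - 0.125q) = 14, so q' = 10513/31.
Then pb = 95.875 − 0.125·(10513/31) = 1658/31 and ps = 334/15 + (2/15)·(10513/31) = 2092/31.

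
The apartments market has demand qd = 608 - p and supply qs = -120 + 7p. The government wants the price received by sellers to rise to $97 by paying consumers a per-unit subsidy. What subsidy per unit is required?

Required subsidy s = $48 per unit

At a seller price of 97, quantity supplied is -120 + 7·97 = 559.
Buyers absorb 559 only when they pay pb with 608 − 1·pb = 559, i.e. pb = 49.
s = ps − pb = 97 − 49 = 48.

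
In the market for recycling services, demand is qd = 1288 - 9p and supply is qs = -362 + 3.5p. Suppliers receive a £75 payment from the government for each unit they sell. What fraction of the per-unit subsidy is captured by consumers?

Consumer share = 0.28

Pre-subsidy: 1288 - 9p = -362 + 3.5p gives p* = 132, q* = 100.
With the subsidy, sellers receive ps = pb + 75 for each unit, where pb is the price buyers pay.
Supply in terms of pb becomes qs = -362 + 3.5(pb + 75) = -99.5 + 3.5pb. Setting this equal to demand: 1288 - 9pb = -99.5 + 3.5pb, so pb = 111.
Sellers receive ps = 111 + 75 = 186; q' = 1288 − 9·111 = 289.
Buyers' price falls by p* − pb = 132 − 111 = 21; sellers' price rises by ps − p* = 186 − 132 = 54.
So consumers capture 21/75 = 0.28 of each unit of subsidy.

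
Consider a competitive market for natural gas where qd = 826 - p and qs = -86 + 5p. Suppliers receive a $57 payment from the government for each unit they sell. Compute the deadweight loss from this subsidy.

Pre-subsidy: 826 - p = -86 + 5p gives p* = 152, q* = 674.
With the subsidy, sellers receive ps = pb + 57 for each unit, where pb is the price buyers pay.
Supply in terms of pb becomes qs = -86 + 5(pb + 57) = 199 + 5pb. Setting this equal to demand: 826 - pb = 199 + 5pb, so pb = 104.5.
Sellers receive ps = 104.5 + 57 = 161.5; q' = 826 − 1·104.5 = 721.5.
The subsidy expands output by 721.5 − 674 = 47.5 past the efficient level; on those units the gap between marginal cost and willingness to pay runs from 0 up to 57.
DWL = ½ × 57 × 47.5 = 1353.75.

Deadweight loss = $1353.75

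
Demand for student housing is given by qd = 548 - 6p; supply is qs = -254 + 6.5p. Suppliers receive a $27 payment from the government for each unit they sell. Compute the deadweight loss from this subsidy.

Deadweight loss = $1137.24

Pre-subsidy: 548 - 6p = -254 + 6.5p gives p* = 64.16, q* = 163.04.
With the subsidy, sellers receive ps = pb + 27 for each unit, where pb is the price buyers pay.
Supply in terms of pb becomes qs = -254 + 6.5(pb + 27) = -78.5 + 6.5pb. Setting this equal to demand: 548 - 6pb = -78.5 + 6.5pb, so pb = 50.12.
Sellers receive ps = 50.12 + 27 = 77.12; q' = 548 − 6·50.12 = 247.28.
The subsidy expands output by 247.28 − 163.04 = 84.24 past the efficient level; on those units the gap between marginal cost and willingness to pay runs from 0 up to 27.
DWL = ½ × 27 × 84.24 = 1137.24.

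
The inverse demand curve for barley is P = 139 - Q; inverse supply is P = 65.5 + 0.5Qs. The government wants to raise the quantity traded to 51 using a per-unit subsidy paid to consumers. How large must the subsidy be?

Required subsidy s = 3 per unit

At Q = 51, from the demand curve buyers pay Pb = 139 − 1·51 = 88; from the supply curve sellers need Ps = 65.5 + 0.5·51 = 91.
The subsidy must fill the gap: s = Ps − Pb = 91 − 88 = 3.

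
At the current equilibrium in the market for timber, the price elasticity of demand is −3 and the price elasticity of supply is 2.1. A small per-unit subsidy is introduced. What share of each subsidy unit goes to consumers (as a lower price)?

For a small subsidy around the equilibrium, the benefit split depends on the relative slopes, which at a point are proportional to the elasticities.
Buyer share = εs/(εs + |εd|) = 2.1/(2.1 + 3) = 7/17; seller share = |εd|/(εs + |εd|) = 10/17.

Consumer share = 7/17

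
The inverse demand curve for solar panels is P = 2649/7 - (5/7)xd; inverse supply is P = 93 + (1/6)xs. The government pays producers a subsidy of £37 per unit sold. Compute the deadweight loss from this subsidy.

Pre-subsidy: 2649/7 - (5/7)x = 93 + (1/6)x gives x* = 324 and P* = 147.
With the subsidy, sellers receive Ps = Pb + 37 for each unit, where Pb is the price buyers pay.
On the curves, Pb = 2649/7 - (5/7)x and Ps = 93 + (1/6)x; the wedge Ps − Pb = 37 gives 93 + (1/6)x − (2649/7 - (5/7)x) = 37, so x' = 366.
Then Pb = 2649/7 − (5/7)·366 = 117 and Ps = 93 + (1/6)·366 = 154.
The subsidy expands output by 366 − 324 = 42 past the efficient level; on those units the gap between marginal cost and willingness to pay runs from 0 up to 37.
DWL = ½ × 37 × 42 = 777.

Deadweight loss = £777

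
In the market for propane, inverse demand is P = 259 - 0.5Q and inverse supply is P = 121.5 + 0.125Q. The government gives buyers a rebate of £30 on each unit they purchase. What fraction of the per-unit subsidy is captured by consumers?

Pre-subsidy: 259 - 0.5Q = 121.5 + 0.125Q gives Q* = 220 and P* = 149.
With the rebate, buyers effectively pay Pb = Ps − 30, where Ps is the price sellers receive.
On the curves, Pb = 259 - 0.5Q and Ps = 121.5 + 0.125Q; the wedge Ps − Pb = 30 gives 121.5 + 0.125Q − (259 - 0.5Q) = 30, so Q' = 268.
Then Pb = 259 − 0.5·268 = 125 and Ps = 121.5 + 0.125·268 = 155.
Buyers' price falls by P* − Pb = 149 − 125 = 24; sellers' price rises by Ps − P* = 155 − 149 = 6.
So consumers capture 24/30 = 0.8 of each unit of subsidy.

Consumer share = 0.8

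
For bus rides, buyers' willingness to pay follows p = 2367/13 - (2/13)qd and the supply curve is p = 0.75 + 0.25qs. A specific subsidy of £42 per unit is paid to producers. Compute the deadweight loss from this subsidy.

Pre-subsidy: 2367/13 - (2/13)q = 0.75 + 0.25q gives q* = 449 and p* = 113.
With the subsidy, sellers receive ps = pb + 42 for each unit, where pb is the price buyers pay.
On the curves, pb = 2367/13 - (2/13)q and ps = 0.75 + 0.25q; the wedge ps − pb = 42 gives 0.75 + 0.25q − (2367/13 - (2/13)q) = 42, so q' = 553.
Then pb = 2367/13 − (2/13)·553 = 97 and ps = 0.75 + 0.25·553 = 139.
The subsidy expands output by 553 − 449 = 104 past the efficient level; on those units the gap between marginal cost and willingness to pay runs from 0 up to 42.
DWL = ½ × 42 × 104 = 2184.

Deadweight loss = £2184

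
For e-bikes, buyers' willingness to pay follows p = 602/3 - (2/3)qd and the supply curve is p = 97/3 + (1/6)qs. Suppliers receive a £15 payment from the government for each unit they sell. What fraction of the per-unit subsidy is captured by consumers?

Consumer share = 0.8

Pre-subsidy: 602/3 - (2/3)q = 97/3 + (1/6)q gives q* = 202 and p* = 66.
With the subsidy, sellers receive ps = pb + 15 for each unit, where pb is the price buyers pay.
On the curves, pb = 602/3 - (2/3)q and ps = 97/3 + (1/6)q; the wedge ps − pb = 15 gives 97/3 + (1/6)q − (602/3 - (2/3)q) = 15, so q' = 220.
Then pb = 602/3 − (2/3)·220 = 54 and ps = 97/3 + (1/6)·220 = 69.
Buyers' price falls by p* − pb = 66 − 54 = 12; sellers' price rises by ps − p* = 69 − 66 = 3.
So consumers capture 12/15 = 0.8 of each unit of subsidy.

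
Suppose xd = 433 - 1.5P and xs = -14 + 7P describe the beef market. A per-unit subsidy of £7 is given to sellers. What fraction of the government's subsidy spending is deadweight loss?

DWL / government spending = 21/1762

Pre-subsidy: 433 - 1.5P = -14 + 7P gives P* = 894/17, x* = 6020/17.
With the subsidy, sellers receive Ps = Pb + 7 for each unit, where Pb is the price buyers pay.
Supply in terms of Pb becomes xs = -14 + 7(Pb + 7) = 35 + 7Pb. Setting this equal to demand: 433 - 1.5Pb = 35 + 7Pb, so Pb = 796/17.
Sellers receive Ps = 796/17 + 7 = 915/17; x' = 433 − 1.5·(796/17) = 6167/17.
ΔCS = ½(6020/17 + 6167/17)(894/17 − 796/17) = 597163/289; ΔPS = ½(6020/17 + 6167/17)(915/17 − 894/17) = 255927/578.
Government spending = 7 × 6167/17 = 43169/17.
DWL = ½ × 7 × (6167/17 − 6020/17) = 1029/34; fraction = (1029/34) / (43169/17) = 21/1762.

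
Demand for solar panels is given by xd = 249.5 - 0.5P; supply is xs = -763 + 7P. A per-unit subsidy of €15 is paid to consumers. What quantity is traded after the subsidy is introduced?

x' = 189

Pre-subsidy: 249.5 - 0.5P = -763 + 7P gives P* = 135, x* = 182.
With the rebate, buyers effectively pay Pb = Ps − 15, where Ps is the price sellers receive.
Demand in terms of Ps becomes xd = 249.5 − 0.5(Ps − 15) = 257 - 0.5Ps. Setting this equal to supply: 257 - 0.5Ps = -763 + 7Ps, so Ps = 136.
Buyers pay Pb = 136 − 15 = 121; x' = -763 + 7·136 = 189.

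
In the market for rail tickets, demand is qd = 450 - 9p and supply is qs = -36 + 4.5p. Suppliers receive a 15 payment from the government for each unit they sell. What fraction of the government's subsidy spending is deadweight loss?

Pre-subsidy: 450 - 9p = -36 + 4.5p gives p* = 36, q* = 126.
With the subsidy, sellers receive ps = pb + 15 for each unit, where pb is the price buyers pay.
Supply in terms of pb becomes qs = -36 + 4.5(pb + 15) = 31.5 + 4.5pb. Setting this equal to demand: 450 - 9pb = 31.5 + 4.5pb, so pb = 31.
Sellers receive ps = 31 + 15 = 46; q' = 450 − 9·31 = 171.
ΔCS = ½(126 + 171)(36 − 31) = 742.5; ΔPS = ½(126 + 171)(46 − 36) = 1485.
Government spending = 15 × 171 = 2565.
DWL = ½ × 15 × (171 − 126) = 337.5; fraction = 337.5 / 2565 = 5/38.

DWL / government spending = 5/38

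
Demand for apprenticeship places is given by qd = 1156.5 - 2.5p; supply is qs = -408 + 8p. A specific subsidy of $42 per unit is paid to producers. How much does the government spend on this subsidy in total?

Pre-subsidy: 1156.5 - 2.5p = -408 + 8p gives p* = 149, q* = 784.
With the subsidy, sellers receive ps = pb + 42 for each unit, where pb is the price buyers pay.
Supply in terms of pb becomes qs = -408 + 8(pb + 42) = -72 + 8pb. Setting this equal to demand: 1156.5 - 2.5pb = -72 + 8pb, so pb = 117.
Sellers receive ps = 117 + 42 = 159; q' = 1156.5 − 2.5·117 = 864.
Government outlay = subsidy × quantity = 42 × 864 = 36288.

Government cost = $36288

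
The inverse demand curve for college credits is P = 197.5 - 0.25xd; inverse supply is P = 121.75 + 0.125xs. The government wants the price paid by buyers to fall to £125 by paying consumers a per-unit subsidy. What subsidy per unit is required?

Required subsidy s = £33 per unit

At a buyer price of 125, quantity demanded is 790 − 4·125 = 290.
Sellers supply 290 only when they receive Ps = 121.75 + 0.125·290 = 158.
s = Ps − Pb = 158 − 125 = 33.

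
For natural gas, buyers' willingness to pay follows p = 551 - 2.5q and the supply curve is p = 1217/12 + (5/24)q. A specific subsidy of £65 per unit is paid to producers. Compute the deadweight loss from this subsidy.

Pre-subsidy: 551 - 2.5q = 1217/12 + (5/24)q gives q* = 166 and p* = 136.
With the subsidy, sellers receive ps = pb + 65 for each unit, where pb is the price buyers pay.
On the curves, pb = 551 - 2.5q and ps = 1217/12 + (5/24)q; the wedge ps − pb = 65 gives 1217/12 + (5/24)q − (551 - 2.5q) = 65, so q' = 190.
Then pb = 551 − 2.5·190 = 76 and ps = 1217/12 + (5/24)·190 = 141.
The subsidy expands output by 190 − 166 = 24 past the efficient level; on those units the gap between marginal cost and willingness to pay runs from 0 up to 65.
DWL = ½ × 65 × 24 = 780.

Deadweight loss = £780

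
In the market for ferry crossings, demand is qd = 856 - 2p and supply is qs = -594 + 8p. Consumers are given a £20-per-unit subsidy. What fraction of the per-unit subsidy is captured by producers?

Pre-subsidy: 856 - 2p = -594 + 8p gives p* = 145, q* = 566.
With the rebate, buyers effectively pay pb = ps − 20, where ps is the price sellers receive.
Demand in terms of ps becomes qd = 856 − 2(ps − 20) = 896 - 2ps. Setting this equal to supply: 896 - 2ps = -594 + 8ps, so ps = 149.
Buyers pay pb = 149 − 20 = 129; q' = -594 + 8·149 = 598.
Buyers' price falls by p* − pb = 145 − 129 = 16; sellers' price rises by ps − p* = 149 − 145 = 4.
So producers capture 4/20 = 0.2 of each unit of subsidy.

Producer share = 0.2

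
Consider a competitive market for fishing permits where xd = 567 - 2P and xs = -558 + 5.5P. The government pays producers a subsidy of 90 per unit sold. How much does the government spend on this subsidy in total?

Pre-subsidy: 567 - 2P = -558 + 5.5P gives P* = 150, x* = 267.
With the subsidy, sellers receive Ps = Pb + 90 for each unit, where Pb is the price buyers pay.
Supply in terms of Pb becomes xs = -558 + 5.5(Pb + 90) = -63 + 5.5Pb. Setting this equal to demand: 567 - 2Pb = -63 + 5.5Pb, so Pb = 84.
Sellers receive Ps = 84 + 90 = 174; x' = 567 − 2·84 = 399.
Government outlay = subsidy × quantity = 90 × 399 = 35910.

Government cost = 35910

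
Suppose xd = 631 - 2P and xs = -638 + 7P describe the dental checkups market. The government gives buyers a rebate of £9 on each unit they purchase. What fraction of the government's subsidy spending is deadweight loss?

Pre-subsidy: 631 - 2P = -638 + 7P gives P* = 141, x* = 349.
With the rebate, buyers effectively pay Pb = Ps − 9, where Ps is the price sellers receive.
Demand in terms of Ps becomes xd = 631 − 2(Ps − 9) = 649 - 2Ps. Setting this equal to supply: 649 - 2Ps = -638 + 7Ps, so Ps = 143.
Buyers pay Pb = 143 − 9 = 134; x' = -638 + 7·143 = 363.
ΔCS = ½(349 + 363)(141 − 134) = 2492; ΔPS = ½(349 + 363)(143 − 141) = 712.
Government spending = 9 × 363 = 3267.
DWL = ½ × 9 × (363 − 349) = 63; fraction = 63 / 3267 = 7/363.

DWL / government spending = 7/363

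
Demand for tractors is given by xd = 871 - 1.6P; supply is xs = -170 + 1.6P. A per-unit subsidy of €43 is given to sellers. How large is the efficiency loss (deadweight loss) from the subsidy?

Deadweight loss = €739.6

Pre-subsidy: 871 - 1.6P = -170 + 1.6P gives P* = 325.3125, x* = 350.5.
With the subsidy, sellers receive Ps = Pb + 43 for each unit, where Pb is the price buyers pay.
Supply in terms of Pb becomes xs = -170 + 1.6(Pb + 43) = -101.2 + 1.6Pb. Setting this equal to demand: 871 - 1.6Pb = -101.2 + 1.6Pb, so Pb = 303.8125.
Sellers receive Ps = 303.8125 + 43 = 346.8125; x' = 871 − 1.6·303.8125 = 384.9.
The subsidy expands output by 384.9 − 350.5 = 34.4 past the efficient level; on those units the gap between marginal cost and willingness to pay runs from 0 up to 43.
DWL = ½ × 43 × 34.4 = 739.6.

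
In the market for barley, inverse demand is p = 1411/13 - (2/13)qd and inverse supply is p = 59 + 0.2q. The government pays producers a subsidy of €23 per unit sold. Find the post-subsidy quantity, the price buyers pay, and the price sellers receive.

Pre-subsidy: 1411/13 - (2/13)q = 59 + 0.2q gives q* = 140 and p* = 87.
With the subsidy, sellers receive ps = pb + 23 for each unit, where pb is the price buyers pay.
On the curves, pb = 1411/13 - (2/13)q and ps = 59 + 0.2q; the wedge ps − pb = 23 gives 59 + 0.2q − (1411/13 - (2/13)q) = 23, so q' = 205.
Then pb = 1411/13 − (2/13)·205 = 77 and ps = 59 + 0.2·205 = 100.

q' = 205; buyers pay €77; sellers receive €100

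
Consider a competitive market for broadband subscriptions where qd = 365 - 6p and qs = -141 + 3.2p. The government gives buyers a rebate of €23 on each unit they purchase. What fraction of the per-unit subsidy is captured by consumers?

Pre-subsidy: 365 - 6p = -141 + 3.2p gives p* = 55, q* = 35.
With the rebate, buyers effectively pay pb = ps − 23, where ps is the price sellers receive.
Demand in terms of ps becomes qd = 365 − 6(ps − 23) = 503 - 6ps. Setting this equal to supply: 503 - 6ps = -141 + 3.2ps, so ps = 70.
Buyers pay pb = 70 − 23 = 47; q' = -141 + 3.2·70 = 83.
Buyers' price falls by p* − pb = 55 − 47 = 8; sellers' price rises by ps − p* = 70 − 55 = 15.
So consumers capture 8/23 = 8/23 of each unit of subsidy.

Consumer share = 8/23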